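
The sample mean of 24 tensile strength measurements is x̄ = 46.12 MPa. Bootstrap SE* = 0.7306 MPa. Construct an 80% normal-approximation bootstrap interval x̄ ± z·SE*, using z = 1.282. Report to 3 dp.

(45.183, 47.057)

Margin = 1.282 × 0.7306 = 0.9366
Interval: 46.12 ± 0.9366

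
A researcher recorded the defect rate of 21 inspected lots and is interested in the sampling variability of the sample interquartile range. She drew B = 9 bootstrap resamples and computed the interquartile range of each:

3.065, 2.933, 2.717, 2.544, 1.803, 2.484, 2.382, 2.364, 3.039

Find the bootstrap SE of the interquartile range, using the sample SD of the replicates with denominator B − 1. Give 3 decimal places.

SE* = 0.401

Bootstrap SE is the standard deviation of the 9 replicate interquartile ranges.
Mean of replicates: (3.065 + 2.933 + 2.717 + 2.544 + 1.803 + 2.484 + 2.382 + 2.364 + 3.039) / 9 = 23.3310 / 9 = 2.5923
Sum of squared deviations: (+0.4727)² + (+0.3407)² + (+0.1247)² + (−0.0483)² + (−0.7893)² + (−0.1083)² + (−0.2103)² + (−0.2283)² + (+0.4467)² = 1.2880
Variance = 1.2880 / 8 = 0.1610
SE* = √0.1610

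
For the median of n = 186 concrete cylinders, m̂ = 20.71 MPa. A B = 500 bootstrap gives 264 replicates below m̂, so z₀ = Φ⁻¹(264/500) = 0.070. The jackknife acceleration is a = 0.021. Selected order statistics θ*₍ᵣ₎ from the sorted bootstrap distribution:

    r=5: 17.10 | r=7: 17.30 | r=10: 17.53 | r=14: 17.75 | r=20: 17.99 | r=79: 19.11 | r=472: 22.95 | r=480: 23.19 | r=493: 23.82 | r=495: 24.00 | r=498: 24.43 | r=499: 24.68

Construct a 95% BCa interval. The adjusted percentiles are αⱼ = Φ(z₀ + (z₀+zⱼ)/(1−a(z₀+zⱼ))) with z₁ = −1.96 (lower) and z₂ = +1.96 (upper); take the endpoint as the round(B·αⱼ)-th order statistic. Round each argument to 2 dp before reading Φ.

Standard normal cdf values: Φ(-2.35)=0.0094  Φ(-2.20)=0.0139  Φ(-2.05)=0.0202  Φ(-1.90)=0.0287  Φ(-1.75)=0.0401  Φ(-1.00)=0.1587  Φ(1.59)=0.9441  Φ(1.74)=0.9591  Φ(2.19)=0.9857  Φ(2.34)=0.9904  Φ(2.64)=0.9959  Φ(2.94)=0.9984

Lower: z₀ + z₁ = 0.070 + (-1.960) = -1.890; 1 − a(z₀+z₁) = 1 − (0.021)(-1.890) = 1.0397; argument = 0.070 + (-1.890)/1.0397 = -1.7478 → -1.75.
α₁ = Φ(-1.75) = 0.0401; rank = round(500 × 0.0401) = 20; θ*₍20₎ = 17.99.
Upper: z₀ + z₂ = 2.030; 1 − a(z₀+z₂) = 0.9574; argument = 2.1904 → 2.19; α₂ = 0.9857; rank = 493; θ*₍493₎ = 23.82.

(17.99, 23.82)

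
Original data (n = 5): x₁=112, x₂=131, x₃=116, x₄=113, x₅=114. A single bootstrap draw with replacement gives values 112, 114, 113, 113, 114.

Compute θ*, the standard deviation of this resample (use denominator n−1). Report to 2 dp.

Mean = 113.2000; sum of squared deviations = 2.8000
s² = 2.8000 / 4 = 0.7000
s = √0.7000 = 0.84

θ* = 0.84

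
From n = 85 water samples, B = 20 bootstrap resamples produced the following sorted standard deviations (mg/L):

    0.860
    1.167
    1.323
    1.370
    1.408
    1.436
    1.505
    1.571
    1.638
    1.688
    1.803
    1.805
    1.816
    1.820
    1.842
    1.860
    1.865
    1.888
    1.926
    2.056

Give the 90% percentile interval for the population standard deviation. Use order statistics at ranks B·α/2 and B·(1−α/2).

α = 0.10; lower rank = 20 × 0.050 = 1; upper rank = 20 × 0.950 = 19.
The 1st smallest replicate is 0.860; the 19th is 1.926.

(0.860, 1.926)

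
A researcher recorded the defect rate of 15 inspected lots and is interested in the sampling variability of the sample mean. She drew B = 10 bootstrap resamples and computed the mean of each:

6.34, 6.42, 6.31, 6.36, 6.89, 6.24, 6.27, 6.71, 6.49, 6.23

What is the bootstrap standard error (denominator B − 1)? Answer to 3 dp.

SE* = 0.217

Bootstrap SE is the standard deviation of the 10 replicate means.
Mean of replicates: (6.34 + 6.42 + 6.31 + 6.36 + 6.89 + 6.24 + 6.27 + 6.71 + 6.49 + 6.23) / 10 = 64.2600 / 10 = 6.4260
Sum of squared deviations: (−0.0860)² + (−0.0060)² + (−0.1160)² + (−0.0660)² + (+0.4640)² + (−0.1860)² + (−0.1560)² + (+0.2840)² + (+0.0640)² + (−0.1960)² = 0.4226
Variance = 0.4226 / 9 = 0.0470
SE* = √0.0470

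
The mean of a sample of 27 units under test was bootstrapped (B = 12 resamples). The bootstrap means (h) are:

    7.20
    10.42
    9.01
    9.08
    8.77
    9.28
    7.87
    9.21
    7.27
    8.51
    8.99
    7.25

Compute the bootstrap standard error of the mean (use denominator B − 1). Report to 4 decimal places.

SE* = 0.9913

Bootstrap SE is the standard deviation of the 12 replicate means.
Mean of replicates: (7.20 + 10.42 + 9.01 + 9.08 + 8.77 + 9.28 + 7.87 + 9.21 + 7.27 + 8.51 + 8.99 + 7.25) / 12 = 102.86000 / 12 = 8.57167
Sum of squared deviations: (−1.37167)² + (+1.84833)² + (+0.43833)² + (+0.50833)² + (+0.19833)² + (+0.70833)² + (−0.70167)² + (+0.63833)² + (−1.30167)² + (−0.06167)² + (+0.41833)² + (−1.32167)² = 10.80917
Variance = 10.80917 / 11 = 0.98265
SE* = √0.98265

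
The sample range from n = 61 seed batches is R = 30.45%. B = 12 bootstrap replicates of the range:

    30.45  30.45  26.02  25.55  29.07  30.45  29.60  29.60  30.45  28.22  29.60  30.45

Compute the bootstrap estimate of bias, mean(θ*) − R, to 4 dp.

mean(θ*) = (30.45 + 30.45 + 26.02 + 25.55 + 29.07 + 30.45 + 29.60 + 29.60 + 30.45 + 28.22 + 29.60 + 30.45) / 12 = 29.15917
bias = 29.15917 − 30.45

bias = −1.2908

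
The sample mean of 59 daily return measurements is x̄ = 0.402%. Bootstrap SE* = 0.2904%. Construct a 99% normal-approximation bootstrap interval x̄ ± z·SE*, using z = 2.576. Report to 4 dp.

(-0.3461, 1.1501)

Margin = 2.576 × 0.2904 = 0.74807
Interval: 0.402 ± 0.74807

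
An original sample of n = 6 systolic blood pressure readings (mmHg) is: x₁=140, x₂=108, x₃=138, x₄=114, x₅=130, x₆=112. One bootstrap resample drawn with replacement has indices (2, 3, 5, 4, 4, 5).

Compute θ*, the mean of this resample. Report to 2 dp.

Resample values: 108, 138, 130, 114, 114, 130.
Mean = (108 + 138 + 130 + 114 + 114 + 130) / 6 = 734.0 / 6 = 122.33

θ* = 122.33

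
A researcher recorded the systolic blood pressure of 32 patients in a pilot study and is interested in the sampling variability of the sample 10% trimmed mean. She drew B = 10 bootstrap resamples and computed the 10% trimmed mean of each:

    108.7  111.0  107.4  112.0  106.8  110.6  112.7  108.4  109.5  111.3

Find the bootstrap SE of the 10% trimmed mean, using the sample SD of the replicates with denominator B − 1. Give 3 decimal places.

SE* = 1.988

Bootstrap SE is the standard deviation of the 10 replicate 10% trimmed means.
Mean of replicates: (108.7 + 111.0 + 107.4 + 112.0 + 106.8 + 110.6 + 112.7 + 108.4 + 109.5 + 111.3) / 10 = 1098.4000 / 10 = 109.8400
Sum of squared deviations: (−1.1400)² + (+1.1600)² + (−2.4400)² + (+2.1600)² + (−3.0400)² + (+0.7600)² + (+2.8600)² + (−1.4400)² + (−0.3400)² + (+1.4600)² = 35.5840
Variance = 35.5840 / 9 = 3.9538
SE* = √3.9538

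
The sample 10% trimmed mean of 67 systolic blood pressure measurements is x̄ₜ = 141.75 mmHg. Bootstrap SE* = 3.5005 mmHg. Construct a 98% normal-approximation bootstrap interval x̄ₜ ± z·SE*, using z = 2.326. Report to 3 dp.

Margin = 2.326 × 3.5005 = 8.1422
Interval: 141.75 ± 8.1422

(133.608, 149.892)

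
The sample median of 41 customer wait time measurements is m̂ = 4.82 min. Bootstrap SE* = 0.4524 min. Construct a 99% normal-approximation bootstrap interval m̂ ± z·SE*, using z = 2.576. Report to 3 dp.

Margin = 2.576 × 0.4524 = 1.1654
Interval: 4.82 ± 1.1654

(3.655, 5.985)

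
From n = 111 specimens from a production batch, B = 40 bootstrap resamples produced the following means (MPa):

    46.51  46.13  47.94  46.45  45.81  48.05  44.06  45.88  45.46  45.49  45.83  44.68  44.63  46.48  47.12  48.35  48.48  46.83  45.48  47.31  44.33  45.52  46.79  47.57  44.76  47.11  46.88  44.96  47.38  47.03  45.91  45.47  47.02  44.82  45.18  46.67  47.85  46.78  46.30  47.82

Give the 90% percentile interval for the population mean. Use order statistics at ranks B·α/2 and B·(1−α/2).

(44.33, 48.05)

Sorted replicates: 44.06, 44.33, 44.63, 44.68, 44.76, 44.82, 44.96, 45.18, 45.46, 45.47, 45.48, 45.49, 45.52, 45.81, 45.83, 45.88, 45.91, 46.13, 46.30, 46.45, 46.48, 46.51, 46.67, 46.78, 46.79, 46.83, 46.88, 47.02, 47.03, 47.11, 47.12, 47.31, 47.38, 47.57, 47.82, 47.85, 47.94, 48.05, 48.35, 48.48
α = 0.10; lower rank = 40 × 0.050 = 2; upper rank = 40 × 0.950 = 38.
The 2nd smallest replicate is 44.33; the 38th is 48.05.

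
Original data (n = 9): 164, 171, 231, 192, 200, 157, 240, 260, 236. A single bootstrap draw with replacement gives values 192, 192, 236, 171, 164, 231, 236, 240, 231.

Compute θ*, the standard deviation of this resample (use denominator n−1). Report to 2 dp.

Mean = 210.3333; sum of squared deviations = 7418.0000
s² = 7418.0000 / 8 = 927.2500
s = √927.2500 = 30.45

θ* = 30.45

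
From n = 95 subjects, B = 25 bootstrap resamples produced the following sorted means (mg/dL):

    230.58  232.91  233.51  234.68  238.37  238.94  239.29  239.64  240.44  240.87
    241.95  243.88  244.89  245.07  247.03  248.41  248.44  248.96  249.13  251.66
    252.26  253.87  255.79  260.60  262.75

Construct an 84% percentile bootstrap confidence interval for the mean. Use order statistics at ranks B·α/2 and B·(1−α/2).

α = 0.16; lower rank = 25 × 0.080 = 2; upper rank = 25 × 0.920 = 23.
The 2nd smallest replicate is 232.91; the 23rd is 255.79.

(232.91, 255.79)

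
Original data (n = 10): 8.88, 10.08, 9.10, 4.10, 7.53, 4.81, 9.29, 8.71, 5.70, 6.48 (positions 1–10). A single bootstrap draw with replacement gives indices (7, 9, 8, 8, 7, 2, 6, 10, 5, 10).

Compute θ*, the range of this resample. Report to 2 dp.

θ* = 5.27

Resample values: 9.29, 5.70, 8.71, 8.71, 9.29, 10.08, 4.81, 6.48, 7.53, 6.48.
Range = 10.08 − 4.81 = 5.27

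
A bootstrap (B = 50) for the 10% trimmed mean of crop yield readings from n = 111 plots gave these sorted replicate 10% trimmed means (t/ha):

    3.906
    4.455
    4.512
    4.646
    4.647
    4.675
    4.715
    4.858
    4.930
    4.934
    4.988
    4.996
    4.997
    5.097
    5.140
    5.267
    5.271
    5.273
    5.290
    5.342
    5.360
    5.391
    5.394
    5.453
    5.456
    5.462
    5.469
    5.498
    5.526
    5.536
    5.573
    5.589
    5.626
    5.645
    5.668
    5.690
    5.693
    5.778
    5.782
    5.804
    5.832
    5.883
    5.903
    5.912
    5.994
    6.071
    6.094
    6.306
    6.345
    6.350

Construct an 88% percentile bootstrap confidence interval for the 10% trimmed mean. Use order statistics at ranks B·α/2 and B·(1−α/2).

α = 0.12; lower rank = 50 × 0.060 = 3; upper rank = 50 × 0.940 = 47.
The 3rd smallest replicate is 4.512; the 47th is 6.094.

(4.512, 6.094)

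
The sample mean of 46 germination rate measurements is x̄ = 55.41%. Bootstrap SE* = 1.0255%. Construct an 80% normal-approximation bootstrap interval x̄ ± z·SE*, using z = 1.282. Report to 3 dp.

Margin = 1.282 × 1.0255 = 1.3147
Interval: 55.41 ± 1.3147

(54.095, 56.725)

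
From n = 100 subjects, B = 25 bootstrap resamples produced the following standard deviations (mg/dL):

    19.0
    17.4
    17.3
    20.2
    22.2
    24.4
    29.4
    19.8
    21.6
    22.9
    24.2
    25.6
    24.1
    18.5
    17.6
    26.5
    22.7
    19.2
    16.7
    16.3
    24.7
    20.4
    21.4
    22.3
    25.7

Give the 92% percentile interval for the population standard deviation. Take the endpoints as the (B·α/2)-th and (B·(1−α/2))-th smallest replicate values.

Sorted replicates: 16.3, 16.7, 17.3, 17.4, 17.6, 18.5, 19.0, 19.2, 19.8, 20.2, 20.4, 21.4, 21.6, 22.2, 22.3, 22.7, 22.9, 24.1, 24.2, 24.4, 24.7, 25.6, 25.7, 26.5, 29.4
α = 0.08; lower rank = 25 × 0.040 = 1; upper rank = 25 × 0.960 = 24.
The 1st smallest replicate is 16.3; the 24th is 26.5.

(16.3, 26.5)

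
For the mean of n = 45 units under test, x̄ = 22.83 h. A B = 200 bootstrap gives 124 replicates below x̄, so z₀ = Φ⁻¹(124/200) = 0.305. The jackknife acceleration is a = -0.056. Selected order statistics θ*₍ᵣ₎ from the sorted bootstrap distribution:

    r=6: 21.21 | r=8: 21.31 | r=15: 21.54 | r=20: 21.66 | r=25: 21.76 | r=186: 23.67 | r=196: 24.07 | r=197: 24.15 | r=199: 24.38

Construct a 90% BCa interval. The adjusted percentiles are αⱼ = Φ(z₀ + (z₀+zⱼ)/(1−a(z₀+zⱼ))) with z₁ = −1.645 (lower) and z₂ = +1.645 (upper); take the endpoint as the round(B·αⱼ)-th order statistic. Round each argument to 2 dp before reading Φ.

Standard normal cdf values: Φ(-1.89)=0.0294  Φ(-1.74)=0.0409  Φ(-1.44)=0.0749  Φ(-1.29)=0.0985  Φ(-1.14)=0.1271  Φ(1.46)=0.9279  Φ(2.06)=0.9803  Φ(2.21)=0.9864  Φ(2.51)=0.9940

(21.76, 24.07)

Lower: z₀ + z₁ = 0.305 + (-1.645) = -1.340; 1 − a(z₀+z₁) = 1 − (-0.056)(-1.340) = 0.9250; argument = 0.305 + (-1.340)/0.9250 = -1.1437 → -1.14.
α₁ = Φ(-1.14) = 0.1271; rank = round(200 × 0.1271) = 25; θ*₍25₎ = 21.76.
Upper: z₀ + z₂ = 1.950; 1 − a(z₀+z₂) = 1.1092; argument = 2.0630 → 2.06; α₂ = 0.9803; rank = 196; θ*₍196₎ = 24.07.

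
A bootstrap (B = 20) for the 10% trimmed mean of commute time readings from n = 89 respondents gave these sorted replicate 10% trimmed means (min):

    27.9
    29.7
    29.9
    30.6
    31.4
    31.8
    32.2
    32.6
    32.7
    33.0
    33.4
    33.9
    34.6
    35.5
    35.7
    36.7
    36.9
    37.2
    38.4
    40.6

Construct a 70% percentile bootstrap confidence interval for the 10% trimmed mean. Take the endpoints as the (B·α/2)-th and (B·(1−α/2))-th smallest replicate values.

α = 0.30; lower rank = 20 × 0.150 = 3; upper rank = 20 × 0.850 = 17.
The 3rd smallest replicate is 29.9; the 17th is 36.9.

(29.9, 36.9)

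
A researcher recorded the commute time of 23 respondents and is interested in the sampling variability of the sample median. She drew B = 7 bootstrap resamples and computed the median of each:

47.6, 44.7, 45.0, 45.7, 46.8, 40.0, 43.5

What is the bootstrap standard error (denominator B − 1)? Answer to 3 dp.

SE* = 2.497

Bootstrap SE is the standard deviation of the 7 replicate medians.
Mean of replicates: (47.6 + 44.7 + 45.0 + 45.7 + 46.8 + 40.0 + 43.5) / 7 = 313.3000 / 7 = 44.7571
Sum of squared deviations: (+2.8429)² + (−0.0571)² + (+0.2429)² + (+0.9429)² + (+2.0429)² + (−4.7571)² + (−1.2571)² = 37.4171
Variance = 37.4171 / 6 = 6.2362
SE* = √6.2362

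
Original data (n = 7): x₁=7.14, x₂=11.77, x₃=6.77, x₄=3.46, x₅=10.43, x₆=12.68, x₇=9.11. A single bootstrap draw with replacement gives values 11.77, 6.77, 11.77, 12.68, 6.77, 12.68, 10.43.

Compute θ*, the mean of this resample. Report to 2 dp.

θ* = 10.41

Mean = (11.77 + 6.77 + 11.77 + 12.68 + 6.77 + 12.68 + 10.43) / 7 = 72.870 / 7 = 10.41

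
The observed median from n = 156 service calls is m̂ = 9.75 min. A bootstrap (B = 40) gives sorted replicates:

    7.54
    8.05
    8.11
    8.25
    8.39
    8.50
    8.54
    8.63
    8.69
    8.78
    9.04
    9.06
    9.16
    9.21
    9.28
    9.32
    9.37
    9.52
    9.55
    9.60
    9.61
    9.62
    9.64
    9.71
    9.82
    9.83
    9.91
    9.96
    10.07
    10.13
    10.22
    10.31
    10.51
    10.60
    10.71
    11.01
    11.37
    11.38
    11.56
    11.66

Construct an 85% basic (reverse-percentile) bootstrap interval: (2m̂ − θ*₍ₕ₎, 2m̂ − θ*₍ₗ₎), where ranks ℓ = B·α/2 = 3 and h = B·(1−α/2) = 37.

Percentile endpoints at ranks 3 and 37: θ*₍3₎ = 8.11, θ*₍37₎ = 11.37.
Basic interval reflects these around m̂:
  lower = 2 × 9.75 − 11.37 = 8.13
  upper = 2 × 9.75 − 8.11 = 11.39

(8.13, 11.39)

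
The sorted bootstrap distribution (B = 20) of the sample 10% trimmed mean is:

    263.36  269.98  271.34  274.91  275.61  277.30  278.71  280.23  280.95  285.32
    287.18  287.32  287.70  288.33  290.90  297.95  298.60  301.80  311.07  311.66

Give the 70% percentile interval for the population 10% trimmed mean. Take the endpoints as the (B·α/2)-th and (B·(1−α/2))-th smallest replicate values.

α = 0.30; lower rank = 20 × 0.150 = 3; upper rank = 20 × 0.850 = 17.
The 3rd smallest replicate is 271.34; the 17th is 298.60.

(271.34, 298.60)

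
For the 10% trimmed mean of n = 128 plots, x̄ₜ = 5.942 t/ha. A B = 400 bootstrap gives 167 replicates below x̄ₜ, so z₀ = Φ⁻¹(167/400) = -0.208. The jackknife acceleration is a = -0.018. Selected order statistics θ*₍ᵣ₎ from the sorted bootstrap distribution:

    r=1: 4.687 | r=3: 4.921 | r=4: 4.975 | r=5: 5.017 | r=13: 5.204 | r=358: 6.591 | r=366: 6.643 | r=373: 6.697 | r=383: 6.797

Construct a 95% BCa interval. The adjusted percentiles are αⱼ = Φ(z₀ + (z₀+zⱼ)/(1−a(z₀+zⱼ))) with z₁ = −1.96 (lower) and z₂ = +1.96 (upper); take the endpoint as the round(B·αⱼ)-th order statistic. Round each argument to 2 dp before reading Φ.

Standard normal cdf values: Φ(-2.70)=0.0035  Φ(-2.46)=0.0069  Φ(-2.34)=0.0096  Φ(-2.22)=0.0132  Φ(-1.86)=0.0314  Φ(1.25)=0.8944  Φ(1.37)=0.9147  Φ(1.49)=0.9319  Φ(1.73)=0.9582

Lower: z₀ + z₁ = -0.208 + (-1.960) = -2.168; 1 − a(z₀+z₁) = 1 − (-0.018)(-2.168) = 0.9610; argument = -0.208 + (-2.168)/0.9610 = -2.4640 → -2.46.
α₁ = Φ(-2.46) = 0.0069; rank = round(400 × 0.0069) = 3; θ*₍3₎ = 4.921.
Upper: z₀ + z₂ = 1.752; 1 − a(z₀+z₂) = 1.0315; argument = 1.4904 → 1.49; α₂ = 0.9319; rank = 373; θ*₍373₎ = 6.697.

(4.921, 6.697)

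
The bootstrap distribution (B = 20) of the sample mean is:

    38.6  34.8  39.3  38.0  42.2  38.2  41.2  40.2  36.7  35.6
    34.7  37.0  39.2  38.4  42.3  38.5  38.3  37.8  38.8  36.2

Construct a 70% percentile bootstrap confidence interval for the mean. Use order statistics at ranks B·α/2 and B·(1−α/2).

Sorted replicates: 34.7, 34.8, 35.6, 36.2, 36.7, 37.0, 37.8, 38.0, 38.2, 38.3, 38.4, 38.5, 38.6, 38.8, 39.2, 39.3, 40.2, 41.2, 42.2, 42.3
α = 0.30; lower rank = 20 × 0.150 = 3; upper rank = 20 × 0.850 = 17.
The 3rd smallest replicate is 35.6; the 17th is 40.2.

(35.6, 40.2)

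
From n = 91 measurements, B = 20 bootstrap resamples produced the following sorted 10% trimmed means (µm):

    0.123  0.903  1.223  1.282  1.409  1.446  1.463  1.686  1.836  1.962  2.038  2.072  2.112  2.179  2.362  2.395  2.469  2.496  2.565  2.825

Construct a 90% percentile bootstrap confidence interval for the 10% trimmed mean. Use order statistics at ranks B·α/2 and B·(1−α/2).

(0.123, 2.565)

α = 0.10; lower rank = 20 × 0.050 = 1; upper rank = 20 × 0.950 = 19.
The 1st smallest replicate is 0.123; the 19th is 2.565.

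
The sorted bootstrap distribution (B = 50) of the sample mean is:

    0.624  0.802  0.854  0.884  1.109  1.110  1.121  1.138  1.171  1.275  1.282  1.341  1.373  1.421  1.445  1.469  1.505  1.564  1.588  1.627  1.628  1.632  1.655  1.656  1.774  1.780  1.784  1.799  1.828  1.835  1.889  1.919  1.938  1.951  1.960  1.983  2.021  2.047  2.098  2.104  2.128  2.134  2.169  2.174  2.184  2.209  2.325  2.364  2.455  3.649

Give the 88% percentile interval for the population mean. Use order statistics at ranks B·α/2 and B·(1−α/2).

α = 0.12; lower rank = 50 × 0.060 = 3; upper rank = 50 × 0.940 = 47.
The 3rd smallest replicate is 0.854; the 47th is 2.325.

(0.854, 2.325)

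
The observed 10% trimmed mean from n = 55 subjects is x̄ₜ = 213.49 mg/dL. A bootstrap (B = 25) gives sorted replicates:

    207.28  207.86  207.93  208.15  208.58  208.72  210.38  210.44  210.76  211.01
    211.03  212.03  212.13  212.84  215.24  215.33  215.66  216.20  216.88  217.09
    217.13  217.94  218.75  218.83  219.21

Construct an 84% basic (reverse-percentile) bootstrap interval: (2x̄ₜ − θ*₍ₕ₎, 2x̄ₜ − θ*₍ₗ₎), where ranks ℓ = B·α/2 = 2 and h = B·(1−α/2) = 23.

(208.23, 219.12)

Percentile endpoints at ranks 2 and 23: θ*₍2₎ = 207.86, θ*₍23₎ = 218.75.
Basic interval reflects these around x̄ₜ:
  lower = 2 × 213.49 − 218.75 = 208.23
  upper = 2 × 213.49 − 207.86 = 219.12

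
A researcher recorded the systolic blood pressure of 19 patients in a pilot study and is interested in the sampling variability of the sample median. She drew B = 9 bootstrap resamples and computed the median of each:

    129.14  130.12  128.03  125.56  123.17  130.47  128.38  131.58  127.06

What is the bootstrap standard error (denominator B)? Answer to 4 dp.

SE* = 2.4669

Bootstrap SE is the standard deviation of the 9 replicate medians.
Mean of replicates: (129.14 + 130.12 + 128.03 + 125.56 + 123.17 + 130.47 + 128.38 + 131.58 + 127.06) / 9 = 1153.51000 / 9 = 128.16778
Sum of squared deviations: (+0.97222)² + (+1.95222)² + (−0.13778)² + (−2.60778)² + (−4.99778)² + (+2.30222)² + (+0.21222)² + (+3.41222)² + (−1.10778)² = 54.76936
Variance = 54.76936 / 9 = 6.08548
SE* = √6.08548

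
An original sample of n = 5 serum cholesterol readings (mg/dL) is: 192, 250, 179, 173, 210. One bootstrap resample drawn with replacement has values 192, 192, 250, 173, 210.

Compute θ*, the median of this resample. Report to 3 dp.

Sorted: 173, 192, 192, 210, 250
Median = middle value = 192.000

θ* = 192.000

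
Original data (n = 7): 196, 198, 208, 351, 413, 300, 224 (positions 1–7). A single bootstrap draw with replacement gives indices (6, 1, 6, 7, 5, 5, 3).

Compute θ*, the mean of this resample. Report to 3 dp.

θ* = 293.429

Resample values: 300, 196, 300, 224, 413, 413, 208.
Mean = (300 + 196 + 300 + 224 + 413 + 413 + 208) / 7 = 2054.0 / 7 = 293.429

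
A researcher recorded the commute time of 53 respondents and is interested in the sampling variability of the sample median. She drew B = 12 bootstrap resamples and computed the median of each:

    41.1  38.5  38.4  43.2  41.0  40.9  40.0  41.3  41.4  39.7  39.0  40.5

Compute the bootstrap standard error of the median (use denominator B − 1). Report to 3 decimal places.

Bootstrap SE is the standard deviation of the 12 replicate medians.
Mean of replicates: (41.1 + 38.5 + 38.4 + 43.2 + 41.0 + 40.9 + 40.0 + 41.3 + 41.4 + 39.7 + 39.0 + 40.5) / 12 = 485.0000 / 12 = 40.4167
Sum of squared deviations: (+0.6833)² + (−1.9167)² + (−2.0167)² + (+2.7833)² + (+0.5833)² + (+0.4833)² + (−0.4167)² + (+0.8833)² + (+0.9833)² + (−0.7167)² + (−1.4167)² + (+0.0833)² = 20.9767
Variance = 20.9767 / 11 = 1.9070
SE* = √1.9070

SE* = 1.381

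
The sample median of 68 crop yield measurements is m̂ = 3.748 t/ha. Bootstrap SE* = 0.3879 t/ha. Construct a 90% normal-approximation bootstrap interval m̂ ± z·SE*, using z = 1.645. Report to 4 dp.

Margin = 1.645 × 0.3879 = 0.63810
Interval: 3.748 ± 0.63810

(3.1099, 4.3861)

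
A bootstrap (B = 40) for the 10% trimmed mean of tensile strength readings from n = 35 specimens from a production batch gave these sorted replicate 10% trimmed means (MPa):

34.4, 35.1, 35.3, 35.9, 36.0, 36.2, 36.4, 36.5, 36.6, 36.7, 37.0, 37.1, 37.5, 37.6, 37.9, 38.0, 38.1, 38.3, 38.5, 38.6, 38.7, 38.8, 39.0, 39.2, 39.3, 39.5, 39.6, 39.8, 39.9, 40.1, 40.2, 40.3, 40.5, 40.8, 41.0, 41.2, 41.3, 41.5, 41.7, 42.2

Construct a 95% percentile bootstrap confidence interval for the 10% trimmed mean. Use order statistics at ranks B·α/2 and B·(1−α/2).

(34.4, 41.7)

α = 0.05; lower rank = 40 × 0.025 = 1; upper rank = 40 × 0.975 = 39.
The 1st smallest replicate is 34.4; the 39th is 41.7.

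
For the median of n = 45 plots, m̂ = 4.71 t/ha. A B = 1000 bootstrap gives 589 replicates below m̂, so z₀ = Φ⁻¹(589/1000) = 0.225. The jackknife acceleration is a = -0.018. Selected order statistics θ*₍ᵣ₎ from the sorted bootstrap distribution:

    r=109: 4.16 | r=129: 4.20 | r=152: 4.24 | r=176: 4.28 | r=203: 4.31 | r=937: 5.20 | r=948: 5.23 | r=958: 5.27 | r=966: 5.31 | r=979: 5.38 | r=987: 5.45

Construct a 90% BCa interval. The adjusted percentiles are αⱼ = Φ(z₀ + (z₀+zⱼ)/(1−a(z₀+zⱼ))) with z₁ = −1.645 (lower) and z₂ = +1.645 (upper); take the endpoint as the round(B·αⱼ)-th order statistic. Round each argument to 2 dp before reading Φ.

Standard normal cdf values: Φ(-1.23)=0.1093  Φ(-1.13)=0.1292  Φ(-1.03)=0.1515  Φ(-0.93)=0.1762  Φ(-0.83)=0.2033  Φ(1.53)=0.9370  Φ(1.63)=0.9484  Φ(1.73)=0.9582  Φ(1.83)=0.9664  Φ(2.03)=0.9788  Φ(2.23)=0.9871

(4.16, 5.38)

Lower: z₀ + z₁ = 0.225 + (-1.645) = -1.420; 1 − a(z₀+z₁) = 1 − (-0.018)(-1.420) = 0.9744; argument = 0.225 + (-1.420)/0.9744 = -1.2322 → -1.23.
α₁ = Φ(-1.23) = 0.1093; rank = round(1000 × 0.1093) = 109; θ*₍109₎ = 4.16.
Upper: z₀ + z₂ = 1.870; 1 − a(z₀+z₂) = 1.0337; argument = 2.0341 → 2.03; α₂ = 0.9788; rank = 979; θ*₍979₎ = 5.38.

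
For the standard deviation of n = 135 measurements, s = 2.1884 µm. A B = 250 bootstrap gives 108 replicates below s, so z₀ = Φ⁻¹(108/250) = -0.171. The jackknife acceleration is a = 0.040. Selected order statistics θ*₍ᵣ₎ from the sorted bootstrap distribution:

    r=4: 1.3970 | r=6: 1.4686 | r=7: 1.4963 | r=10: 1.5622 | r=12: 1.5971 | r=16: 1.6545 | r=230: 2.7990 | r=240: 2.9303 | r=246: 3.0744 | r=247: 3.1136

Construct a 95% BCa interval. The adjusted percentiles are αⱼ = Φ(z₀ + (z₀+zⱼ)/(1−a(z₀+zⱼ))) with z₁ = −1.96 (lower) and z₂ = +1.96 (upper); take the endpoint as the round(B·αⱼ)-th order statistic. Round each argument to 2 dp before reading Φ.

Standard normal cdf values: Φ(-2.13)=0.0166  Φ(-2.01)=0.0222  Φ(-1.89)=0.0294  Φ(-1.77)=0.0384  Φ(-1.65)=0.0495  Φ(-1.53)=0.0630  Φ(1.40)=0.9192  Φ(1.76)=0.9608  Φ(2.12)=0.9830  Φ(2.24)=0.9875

(1.3970, 2.9303)

Lower: z₀ + z₁ = -0.171 + (-1.960) = -2.131; 1 − a(z₀+z₁) = 1 − (0.040)(-2.131) = 1.0852; argument = -0.171 + (-2.131)/1.0852 = -2.1346 → -2.13.
α₁ = Φ(-2.13) = 0.0166; rank = round(250 × 0.0166) = 4; θ*₍4₎ = 1.3970.
Upper: z₀ + z₂ = 1.789; 1 − a(z₀+z₂) = 0.9284; argument = 1.7559 → 1.76; α₂ = 0.9608; rank = 240; θ*₍240₎ = 2.9303.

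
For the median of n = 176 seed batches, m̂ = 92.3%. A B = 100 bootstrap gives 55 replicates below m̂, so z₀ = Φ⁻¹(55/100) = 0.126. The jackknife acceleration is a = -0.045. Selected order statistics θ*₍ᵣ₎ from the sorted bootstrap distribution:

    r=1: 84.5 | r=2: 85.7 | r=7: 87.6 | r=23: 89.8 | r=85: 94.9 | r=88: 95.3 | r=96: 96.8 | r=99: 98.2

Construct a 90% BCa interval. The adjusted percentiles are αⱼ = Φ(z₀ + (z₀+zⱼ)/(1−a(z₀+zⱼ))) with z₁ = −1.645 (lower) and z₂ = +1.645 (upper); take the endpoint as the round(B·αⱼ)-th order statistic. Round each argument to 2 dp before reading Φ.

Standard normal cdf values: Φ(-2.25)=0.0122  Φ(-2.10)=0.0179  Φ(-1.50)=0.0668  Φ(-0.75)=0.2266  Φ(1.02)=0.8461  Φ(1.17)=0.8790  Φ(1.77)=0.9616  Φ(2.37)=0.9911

Lower: z₀ + z₁ = 0.126 + (-1.645) = -1.519; 1 − a(z₀+z₁) = 1 − (-0.045)(-1.519) = 0.9316; argument = 0.126 + (-1.519)/0.9316 = -1.5044 → -1.50.
α₁ = Φ(-1.50) = 0.0668; rank = round(100 × 0.0668) = 7; θ*₍7₎ = 87.6.
Upper: z₀ + z₂ = 1.771; 1 − a(z₀+z₂) = 1.0797; argument = 1.7663 → 1.77; α₂ = 0.9616; rank = 96; θ*₍96₎ = 96.8.

(87.6, 96.8)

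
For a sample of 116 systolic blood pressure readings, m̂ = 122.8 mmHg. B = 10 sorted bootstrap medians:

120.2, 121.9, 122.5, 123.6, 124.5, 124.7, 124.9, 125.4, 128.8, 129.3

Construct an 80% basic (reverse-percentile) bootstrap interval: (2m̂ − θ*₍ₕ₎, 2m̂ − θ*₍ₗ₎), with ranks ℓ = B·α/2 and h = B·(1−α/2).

(116.8, 125.4)

Percentile endpoints at ranks 1 and 9: θ*₍1₎ = 120.2, θ*₍9₎ = 128.8.
Basic interval reflects these around m̂:
  lower = 2 × 122.8 − 128.8 = 116.8
  upper = 2 × 122.8 − 120.2 = 125.4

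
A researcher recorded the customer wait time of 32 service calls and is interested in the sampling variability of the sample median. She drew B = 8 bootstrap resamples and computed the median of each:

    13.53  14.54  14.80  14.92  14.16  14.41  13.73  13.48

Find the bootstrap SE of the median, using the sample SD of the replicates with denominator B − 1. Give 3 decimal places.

Bootstrap SE is the standard deviation of the 8 replicate medians.
Mean of replicates: (13.53 + 14.54 + 14.80 + 14.92 + 14.16 + 14.41 + 13.73 + 13.48) / 8 = 113.5700 / 8 = 14.1962
Sum of squared deviations: (−0.6662)² + (+0.3438)² + (+0.6038)² + (+0.7238)² + (−0.0362)² + (+0.2138)² + (−0.4662)² + (−0.7162)² = 2.2278
Variance = 2.2278 / 7 = 0.3183
SE* = √0.3183

SE* = 0.564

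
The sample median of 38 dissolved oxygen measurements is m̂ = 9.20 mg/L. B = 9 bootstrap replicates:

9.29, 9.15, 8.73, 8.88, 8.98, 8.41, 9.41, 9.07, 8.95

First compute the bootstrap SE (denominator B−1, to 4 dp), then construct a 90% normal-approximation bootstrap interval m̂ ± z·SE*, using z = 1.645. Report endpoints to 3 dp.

Mean of replicates = 8.9856; sum of squared deviations = 0.7160; SE* = √(0.7160/8) = 0.2992
Margin = 1.645 × 0.2992 = 0.4922
Interval: 9.20 ± 0.4922

(8.708, 9.692)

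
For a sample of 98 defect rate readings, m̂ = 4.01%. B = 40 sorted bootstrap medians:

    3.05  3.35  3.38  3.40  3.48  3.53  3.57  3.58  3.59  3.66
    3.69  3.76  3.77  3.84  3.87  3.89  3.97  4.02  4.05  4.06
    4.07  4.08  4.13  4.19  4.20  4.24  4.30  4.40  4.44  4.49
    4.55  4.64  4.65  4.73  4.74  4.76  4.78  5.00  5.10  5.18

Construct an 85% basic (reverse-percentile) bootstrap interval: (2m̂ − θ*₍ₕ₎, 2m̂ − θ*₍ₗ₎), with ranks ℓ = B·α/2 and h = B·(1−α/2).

(3.24, 4.64)

Percentile endpoints at ranks 3 and 37: θ*₍3₎ = 3.38, θ*₍37₎ = 4.78.
Basic interval reflects these around m̂:
  lower = 2 × 4.01 − 4.78 = 3.24
  upper = 2 × 4.01 − 3.38 = 4.64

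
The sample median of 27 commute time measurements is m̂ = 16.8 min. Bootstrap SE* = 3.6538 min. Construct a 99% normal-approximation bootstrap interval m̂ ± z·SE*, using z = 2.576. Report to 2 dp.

Margin = 2.576 × 3.6538 = 9.412
Interval: 16.8 ± 9.412

(7.39, 26.21)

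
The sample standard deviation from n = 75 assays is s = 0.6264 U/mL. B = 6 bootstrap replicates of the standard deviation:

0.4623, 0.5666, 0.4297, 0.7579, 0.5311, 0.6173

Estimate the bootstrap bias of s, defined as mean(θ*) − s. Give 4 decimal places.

mean(θ*) = (0.4623 + 0.5666 + 0.4297 + 0.7579 + 0.5311 + 0.6173) / 6 = 0.56082
bias = 0.56082 − 0.6264

bias = −0.0656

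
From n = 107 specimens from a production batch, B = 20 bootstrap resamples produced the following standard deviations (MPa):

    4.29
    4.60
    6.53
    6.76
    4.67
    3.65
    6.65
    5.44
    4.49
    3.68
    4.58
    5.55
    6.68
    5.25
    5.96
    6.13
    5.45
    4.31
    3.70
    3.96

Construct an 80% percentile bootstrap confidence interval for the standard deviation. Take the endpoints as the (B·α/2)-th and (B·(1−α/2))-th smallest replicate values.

(3.68, 6.65)

Sorted replicates: 3.65, 3.68, 3.70, 3.96, 4.29, 4.31, 4.49, 4.58, 4.60, 4.67, 5.25, 5.44, 5.45, 5.55, 5.96, 6.13, 6.53, 6.65, 6.68, 6.76
α = 0.20; lower rank = 20 × 0.100 = 2; upper rank = 20 × 0.900 = 18.
The 2nd smallest replicate is 3.68; the 18th is 6.65.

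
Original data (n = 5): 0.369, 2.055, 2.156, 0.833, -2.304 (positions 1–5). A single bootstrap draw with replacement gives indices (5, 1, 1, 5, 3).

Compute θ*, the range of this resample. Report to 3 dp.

Resample values: -2.304, 0.369, 0.369, -2.304, 2.156.
Range = 2.156 − -2.304 = 4.460

θ* = 4.460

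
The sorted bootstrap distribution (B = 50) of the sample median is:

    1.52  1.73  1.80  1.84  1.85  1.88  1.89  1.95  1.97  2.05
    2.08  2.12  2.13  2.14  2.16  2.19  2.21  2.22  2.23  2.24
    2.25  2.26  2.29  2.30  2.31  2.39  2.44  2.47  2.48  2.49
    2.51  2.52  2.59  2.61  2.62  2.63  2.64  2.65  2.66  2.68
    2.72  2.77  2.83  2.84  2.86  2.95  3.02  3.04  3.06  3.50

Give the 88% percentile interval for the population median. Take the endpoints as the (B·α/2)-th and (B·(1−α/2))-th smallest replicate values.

α = 0.12; lower rank = 50 × 0.060 = 3; upper rank = 50 × 0.940 = 47.
The 3rd smallest replicate is 1.80; the 47th is 3.02.

(1.80, 3.02)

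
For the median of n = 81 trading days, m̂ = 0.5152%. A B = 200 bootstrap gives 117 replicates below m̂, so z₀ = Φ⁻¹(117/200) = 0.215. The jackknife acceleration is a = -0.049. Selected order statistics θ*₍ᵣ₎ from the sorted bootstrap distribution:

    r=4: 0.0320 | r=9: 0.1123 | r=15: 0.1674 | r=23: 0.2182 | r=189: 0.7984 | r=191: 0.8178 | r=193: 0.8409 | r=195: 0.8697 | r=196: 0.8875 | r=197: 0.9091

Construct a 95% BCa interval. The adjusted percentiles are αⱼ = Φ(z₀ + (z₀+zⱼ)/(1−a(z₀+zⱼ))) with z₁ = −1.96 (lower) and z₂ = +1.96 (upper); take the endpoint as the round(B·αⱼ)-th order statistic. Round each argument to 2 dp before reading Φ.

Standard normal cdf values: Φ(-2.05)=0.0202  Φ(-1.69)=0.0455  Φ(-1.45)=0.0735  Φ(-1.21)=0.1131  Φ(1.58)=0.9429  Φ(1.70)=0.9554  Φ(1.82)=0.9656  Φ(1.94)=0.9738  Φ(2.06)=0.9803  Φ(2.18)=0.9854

(0.1123, 0.9091)

Lower: z₀ + z₁ = 0.215 + (-1.960) = -1.745; 1 − a(z₀+z₁) = 1 − (-0.049)(-1.745) = 0.9145; argument = 0.215 + (-1.745)/0.9145 = -1.6932 → -1.69.
α₁ = Φ(-1.69) = 0.0455; rank = round(200 × 0.0455) = 9; θ*₍9₎ = 0.1123.
Upper: z₀ + z₂ = 2.175; 1 − a(z₀+z₂) = 1.1066; argument = 2.1805 → 2.18; α₂ = 0.9854; rank = 197; θ*₍197₎ = 0.9091.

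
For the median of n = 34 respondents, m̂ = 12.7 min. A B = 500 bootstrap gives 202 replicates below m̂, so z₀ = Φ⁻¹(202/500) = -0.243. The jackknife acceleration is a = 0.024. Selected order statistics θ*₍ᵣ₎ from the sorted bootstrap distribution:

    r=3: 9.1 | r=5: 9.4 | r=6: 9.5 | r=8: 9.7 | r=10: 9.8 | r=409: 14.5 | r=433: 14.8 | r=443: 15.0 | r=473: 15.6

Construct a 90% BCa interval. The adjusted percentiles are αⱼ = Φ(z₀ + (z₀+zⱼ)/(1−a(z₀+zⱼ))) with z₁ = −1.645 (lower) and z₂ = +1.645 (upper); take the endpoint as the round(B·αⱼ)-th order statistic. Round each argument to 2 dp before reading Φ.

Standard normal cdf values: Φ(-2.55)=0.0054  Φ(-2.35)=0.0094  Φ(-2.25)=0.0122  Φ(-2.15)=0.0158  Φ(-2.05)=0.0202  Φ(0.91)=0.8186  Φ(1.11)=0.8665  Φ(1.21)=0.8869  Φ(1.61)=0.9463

(9.8, 15.0)

Lower: z₀ + z₁ = -0.243 + (-1.645) = -1.888; 1 − a(z₀+z₁) = 1 − (0.024)(-1.888) = 1.0453; argument = -0.243 + (-1.888)/1.0453 = -2.0492 → -2.05.
α₁ = Φ(-2.05) = 0.0202; rank = round(500 × 0.0202) = 10; θ*₍10₎ = 9.8.
Upper: z₀ + z₂ = 1.402; 1 − a(z₀+z₂) = 0.9664; argument = 1.2078 → 1.21; α₂ = 0.8869; rank = 443; θ*₍443₎ = 15.0.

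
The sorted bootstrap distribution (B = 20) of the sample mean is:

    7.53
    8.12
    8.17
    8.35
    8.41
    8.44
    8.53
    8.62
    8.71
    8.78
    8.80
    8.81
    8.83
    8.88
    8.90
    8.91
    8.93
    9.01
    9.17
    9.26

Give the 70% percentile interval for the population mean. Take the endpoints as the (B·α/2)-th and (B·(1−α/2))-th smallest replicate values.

(8.17, 8.93)

α = 0.30; lower rank = 20 × 0.150 = 3; upper rank = 20 × 0.850 = 17.
The 3rd smallest replicate is 8.17; the 17th is 8.93.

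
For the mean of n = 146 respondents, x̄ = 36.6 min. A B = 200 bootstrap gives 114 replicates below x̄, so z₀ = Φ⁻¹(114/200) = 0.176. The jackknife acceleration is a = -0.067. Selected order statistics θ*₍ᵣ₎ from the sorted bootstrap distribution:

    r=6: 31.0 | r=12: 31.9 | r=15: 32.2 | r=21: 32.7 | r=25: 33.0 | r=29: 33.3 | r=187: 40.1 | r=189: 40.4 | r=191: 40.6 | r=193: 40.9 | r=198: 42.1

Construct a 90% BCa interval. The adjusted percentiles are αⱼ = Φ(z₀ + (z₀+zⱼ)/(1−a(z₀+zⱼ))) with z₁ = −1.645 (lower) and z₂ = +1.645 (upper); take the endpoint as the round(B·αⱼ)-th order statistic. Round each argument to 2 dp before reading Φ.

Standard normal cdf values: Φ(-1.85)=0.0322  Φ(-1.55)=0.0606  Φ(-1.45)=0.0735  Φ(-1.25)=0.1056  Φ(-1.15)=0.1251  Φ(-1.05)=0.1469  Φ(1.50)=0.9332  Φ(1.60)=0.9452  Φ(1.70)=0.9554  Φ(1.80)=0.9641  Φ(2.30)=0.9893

(32.2, 40.9)

Lower: z₀ + z₁ = 0.176 + (-1.645) = -1.469; 1 − a(z₀+z₁) = 1 − (-0.067)(-1.469) = 0.9016; argument = 0.176 + (-1.469)/0.9016 = -1.4534 → -1.45.
α₁ = Φ(-1.45) = 0.0735; rank = round(200 × 0.0735) = 15; θ*₍15₎ = 32.2.
Upper: z₀ + z₂ = 1.821; 1 − a(z₀+z₂) = 1.1220; argument = 1.7990 → 1.80; α₂ = 0.9641; rank = 193; θ*₍193₎ = 40.9.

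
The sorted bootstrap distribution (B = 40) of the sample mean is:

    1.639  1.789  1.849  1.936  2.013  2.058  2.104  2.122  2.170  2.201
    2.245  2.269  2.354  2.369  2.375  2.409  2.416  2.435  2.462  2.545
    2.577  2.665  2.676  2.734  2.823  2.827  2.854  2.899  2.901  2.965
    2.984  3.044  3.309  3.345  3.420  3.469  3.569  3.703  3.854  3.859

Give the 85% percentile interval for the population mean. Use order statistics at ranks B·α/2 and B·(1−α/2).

(1.849, 3.569)

α = 0.15; lower rank = 40 × 0.075 = 3; upper rank = 40 × 0.925 = 37.
The 3rd smallest replicate is 1.849; the 37th is 3.569.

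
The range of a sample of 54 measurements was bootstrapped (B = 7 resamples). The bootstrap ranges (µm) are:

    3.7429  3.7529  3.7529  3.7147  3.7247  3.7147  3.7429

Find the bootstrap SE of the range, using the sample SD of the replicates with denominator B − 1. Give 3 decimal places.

SE* = 0.017

Bootstrap SE is the standard deviation of the 7 replicate ranges.
Mean of replicates: (3.7429 + 3.7529 + 3.7529 + 3.7147 + 3.7247 + 3.7147 + 3.7429) / 7 = 26.14570 / 7 = 3.73510
Sum of squared deviations: (+0.00780)² + (+0.01780)² + (+0.01780)² + (−0.02040)² + (−0.01040)² + (−0.02040)² + (+0.00780)² = 0.00170
Variance = 0.00170 / 6 = 0.00028
SE* = √0.00028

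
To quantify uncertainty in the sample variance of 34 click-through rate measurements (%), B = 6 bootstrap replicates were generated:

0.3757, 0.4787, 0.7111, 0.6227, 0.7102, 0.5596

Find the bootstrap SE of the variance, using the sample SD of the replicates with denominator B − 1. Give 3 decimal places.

SE* = 0.133

Bootstrap SE is the standard deviation of the 6 replicate variances.
Mean of replicates: (0.3757 + 0.4787 + 0.7111 + 0.6227 + 0.7102 + 0.5596) / 6 = 3.45800 / 6 = 0.57633
Sum of squared deviations: (−0.20063)² + (−0.09763)² + (+0.13477)² + (+0.04637)² + (+0.13387)² + (−0.01673)² = 0.08830
Variance = 0.08830 / 5 = 0.01766
SE* = √0.01766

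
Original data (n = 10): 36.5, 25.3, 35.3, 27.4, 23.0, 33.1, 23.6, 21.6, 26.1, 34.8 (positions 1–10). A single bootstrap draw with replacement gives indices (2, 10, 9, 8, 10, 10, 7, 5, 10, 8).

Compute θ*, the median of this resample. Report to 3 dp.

θ* = 25.700

Resample values: 25.3, 34.8, 26.1, 21.6, 34.8, 34.8, 23.6, 23.0, 34.8, 21.6.
Sorted: 21.6, 21.6, 23.0, 23.6, 25.3, 26.1, 34.8, 34.8, 34.8, 34.8
Median = average of the two middle values = 25.700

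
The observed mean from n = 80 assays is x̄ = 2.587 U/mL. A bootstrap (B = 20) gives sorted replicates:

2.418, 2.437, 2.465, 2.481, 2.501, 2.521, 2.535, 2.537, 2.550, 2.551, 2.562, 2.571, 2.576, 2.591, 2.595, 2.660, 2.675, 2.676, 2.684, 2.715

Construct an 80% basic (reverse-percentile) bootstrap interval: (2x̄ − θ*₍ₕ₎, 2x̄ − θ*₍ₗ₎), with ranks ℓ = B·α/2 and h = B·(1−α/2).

(2.498, 2.737)

Percentile endpoints at ranks 2 and 18: θ*₍2₎ = 2.437, θ*₍18₎ = 2.676.
Basic interval reflects these around x̄:
  lower = 2 × 2.587 − 2.676 = 2.498
  upper = 2 × 2.587 − 2.437 = 2.737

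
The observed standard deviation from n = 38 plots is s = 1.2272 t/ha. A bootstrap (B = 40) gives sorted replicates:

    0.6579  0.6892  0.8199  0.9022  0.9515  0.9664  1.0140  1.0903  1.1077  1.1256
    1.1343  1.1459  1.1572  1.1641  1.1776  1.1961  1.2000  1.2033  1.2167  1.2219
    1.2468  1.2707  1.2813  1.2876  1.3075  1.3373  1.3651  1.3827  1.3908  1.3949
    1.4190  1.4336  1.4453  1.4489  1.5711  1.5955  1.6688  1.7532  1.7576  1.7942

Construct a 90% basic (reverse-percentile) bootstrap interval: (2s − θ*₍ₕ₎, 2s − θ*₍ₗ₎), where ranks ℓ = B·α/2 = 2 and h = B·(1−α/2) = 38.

(0.7012, 1.7652)

Percentile endpoints at ranks 2 and 38: θ*₍2₎ = 0.6892, θ*₍38₎ = 1.7532.
Basic interval reflects these around s:
  lower = 2 × 1.2272 − 1.7532 = 0.7012
  upper = 2 × 1.2272 − 0.6892 = 1.7652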